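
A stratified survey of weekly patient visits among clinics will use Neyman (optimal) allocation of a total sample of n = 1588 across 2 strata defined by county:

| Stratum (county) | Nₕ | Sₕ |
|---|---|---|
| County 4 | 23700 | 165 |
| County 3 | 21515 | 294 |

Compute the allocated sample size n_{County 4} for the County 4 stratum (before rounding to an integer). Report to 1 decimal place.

Neyman allocation: nₕ = n·NₕSₕ / Σⱼ NⱼSⱼ.
Σ NⱼSⱼ = 23700·165 + 21515·294 = 1.023591 × 10^7.
n_{County 4} = 1588·23700·165 / (1.023591 × 10^7) = 606.7.

606.7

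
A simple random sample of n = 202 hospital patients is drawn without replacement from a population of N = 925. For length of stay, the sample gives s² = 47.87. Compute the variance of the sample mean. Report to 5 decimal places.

0.18523

Under SRS without replacement, Var(ȳ) = (1 − f)·s²/n with f = n/N = 202/925 = 0.21837838.
Var(ȳ) = (1 − 0.21837838)·47.87/202 = 0.78162162·0.2369802 = 0.18522885.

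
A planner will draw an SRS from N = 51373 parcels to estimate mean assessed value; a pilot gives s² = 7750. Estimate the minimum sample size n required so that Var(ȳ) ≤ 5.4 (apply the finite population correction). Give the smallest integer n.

1397

Without fpc, n₀ = s²/D = 7750/5.4 = 1435.1852.
With fpc, (1 − n/N)·s²/n ≤ D requires n ≥ n₀/(1 + n₀/N) = 1435.1852/(1 + 1435.1852/51373) = 1396.1807.
Rounding up, n = 1397.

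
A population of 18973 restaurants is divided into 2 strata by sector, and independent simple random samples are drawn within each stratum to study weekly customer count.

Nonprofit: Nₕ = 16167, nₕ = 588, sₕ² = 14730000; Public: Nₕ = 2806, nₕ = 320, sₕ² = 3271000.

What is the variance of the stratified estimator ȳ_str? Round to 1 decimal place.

17725.7

Var(ȳ_str) = Σₕ Wₕ²(1 − fₕ)sₕ²/nₕ with Wₕ = Nₕ/N, N = 18973.
Nonprofit: Wₕ = 0.85210562; term = 0.85210562²·(1 − 0.03637038)·14730000/588 = 17527.599.
Public: Wₕ = 0.14789438; term = 0.14789438²·(1 − 0.11404134)·3271000/320 = 198.08306.
Sum = 17725.682.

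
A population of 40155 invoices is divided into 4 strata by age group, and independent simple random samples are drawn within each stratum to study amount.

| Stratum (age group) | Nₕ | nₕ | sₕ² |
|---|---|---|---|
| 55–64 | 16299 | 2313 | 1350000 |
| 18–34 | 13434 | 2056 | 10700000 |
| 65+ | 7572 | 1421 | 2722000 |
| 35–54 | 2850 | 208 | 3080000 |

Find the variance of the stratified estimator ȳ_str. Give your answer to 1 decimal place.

700.3

Var(ȳ_str) = Σₕ Wₕ²(1 − fₕ)sₕ²/nₕ with Wₕ = Nₕ/N, N = 40155.
55–64: Wₕ = 0.40590213; term = 0.40590213²·(1 − 0.14191055)·1350000/2313 = 82.515086.
18–34: Wₕ = 0.33455360; term = 0.33455360²·(1 − 0.15304451)·10700000/2056 = 493.34721.
65+: Wₕ = 0.18856929; term = 0.18856929²·(1 − 0.18766508)·2722000/1421 = 55.331331.
35–54: Wₕ = 0.07097497; term = 0.07097497²·(1 − 0.07298246)·3080000/208 = 69.148983.
Sum = 700.34261.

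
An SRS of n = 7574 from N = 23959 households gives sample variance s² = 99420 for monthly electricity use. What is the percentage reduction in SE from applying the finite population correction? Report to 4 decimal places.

f = n/N = 7574/23959 = 0.31612338.
SE_no-fpc = √(s²/n) = 3.6230492; SE_fpc = √((1−f)s²/n) = 2.9961469.
Ratio = √(1−f) = 0.82696833. Reduction = 100·(1 − 0.82696833) = 17.3032%.

17.3032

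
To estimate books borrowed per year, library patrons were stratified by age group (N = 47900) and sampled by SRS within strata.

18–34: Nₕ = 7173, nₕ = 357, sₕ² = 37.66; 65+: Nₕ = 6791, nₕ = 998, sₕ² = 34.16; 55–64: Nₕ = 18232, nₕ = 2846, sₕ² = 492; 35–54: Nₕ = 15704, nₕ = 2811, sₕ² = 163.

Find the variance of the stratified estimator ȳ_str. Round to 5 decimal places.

0.02909

Var(ȳ_str) = Σₕ Wₕ²(1 − fₕ)sₕ²/nₕ with Wₕ = Nₕ/N, N = 47900.
18–34: Wₕ = 0.14974948; term = 0.14974948²·(1 − 0.04976997)·37.66/357 = 0.0022478715.
65+: Wₕ = 0.14177453; term = 0.14177453²·(1 − 0.14695921)·34.16/998 = 5.8688573 × 10^-4.
55–64: Wₕ = 0.38062630; term = 0.38062630²·(1 − 0.15609917)·492/2846 = 0.021135826.
35–54: Wₕ = 0.32784969; term = 0.32784969²·(1 − 0.17899898)·163/2811 = 0.005117054.
Sum = 0.029087637.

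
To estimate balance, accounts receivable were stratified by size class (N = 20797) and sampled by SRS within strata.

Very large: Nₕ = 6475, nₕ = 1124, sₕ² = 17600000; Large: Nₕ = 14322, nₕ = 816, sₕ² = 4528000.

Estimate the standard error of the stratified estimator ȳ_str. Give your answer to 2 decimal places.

Var(ȳ_str) = Σₕ Wₕ²(1 − fₕ)sₕ²/nₕ with Wₕ = Nₕ/N, N = 20797.
Very large: Wₕ = 0.31134298; term = 0.31134298²·(1 − 0.17359073)·17600000/1124 = 1254.3528.
Large: Wₕ = 0.68865702; term = 0.68865702²·(1 − 0.05697528)·4528000/816 = 2481.6772.
Sum = 3736.03.
SE = √(3736.03) = 61.12.

61.12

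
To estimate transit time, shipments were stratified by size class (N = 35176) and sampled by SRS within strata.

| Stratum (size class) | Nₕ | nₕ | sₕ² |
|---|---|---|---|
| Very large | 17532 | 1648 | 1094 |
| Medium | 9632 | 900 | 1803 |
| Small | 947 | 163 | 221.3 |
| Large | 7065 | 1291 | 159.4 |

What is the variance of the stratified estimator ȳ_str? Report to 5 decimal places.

0.29046

Var(ȳ_str) = Σₕ Wₕ²(1 − fₕ)sₕ²/nₕ with Wₕ = Nₕ/N, N = 35176.
Very large: Wₕ = 0.49840801; term = 0.49840801²·(1 − 0.09399954)·1094/1648 = 0.14940274.
Medium: Wₕ = 0.27382306; term = 0.27382306²·(1 − 0.09343854)·1803/900 = 0.13617285.
Small: Wₕ = 0.02692176; term = 0.02692176²·(1 − 0.17212249)·221.3/163 = 8.1464228 × 10^-4.
Large: Wₕ = 0.20084717; term = 0.20084717²·(1 − 0.18273178)·159.4/1291 = 0.0040705971.
Sum = 0.29046083.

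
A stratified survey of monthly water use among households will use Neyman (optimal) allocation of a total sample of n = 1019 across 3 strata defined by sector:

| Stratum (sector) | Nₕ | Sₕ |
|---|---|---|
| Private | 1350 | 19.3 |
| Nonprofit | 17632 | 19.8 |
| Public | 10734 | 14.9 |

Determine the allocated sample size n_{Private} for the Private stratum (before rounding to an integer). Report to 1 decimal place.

49.6

Neyman allocation: nₕ = n·NₕSₕ / Σⱼ NⱼSⱼ.
Σ NⱼSⱼ = 1350·19.3 + 17632·19.8 + 10734·14.9 = 535105.2.
n_{Private} = 1019·1350·19.3 / 535105.2 = 49.6.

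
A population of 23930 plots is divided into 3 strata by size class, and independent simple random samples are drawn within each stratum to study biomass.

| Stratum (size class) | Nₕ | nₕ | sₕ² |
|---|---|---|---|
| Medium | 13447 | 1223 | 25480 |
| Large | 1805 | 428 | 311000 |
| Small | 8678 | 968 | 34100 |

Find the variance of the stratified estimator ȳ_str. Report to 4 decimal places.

Var(ȳ_str) = Σₕ Wₕ²(1 − fₕ)sₕ²/nₕ with Wₕ = Nₕ/N, N = 23930.
Medium: Wₕ = 0.56193063; term = 0.56193063²·(1 − 0.09094965)·25480/1223 = 5.9803461.
Large: Wₕ = 0.07542833; term = 0.07542833²·(1 − 0.23711911)·311000/428 = 3.1538597.
Small: Wₕ = 0.36264104; term = 0.36264104²·(1 − 0.11154644)·34100/968 = 4.1159269.
Sum = 13.250133.

13.2501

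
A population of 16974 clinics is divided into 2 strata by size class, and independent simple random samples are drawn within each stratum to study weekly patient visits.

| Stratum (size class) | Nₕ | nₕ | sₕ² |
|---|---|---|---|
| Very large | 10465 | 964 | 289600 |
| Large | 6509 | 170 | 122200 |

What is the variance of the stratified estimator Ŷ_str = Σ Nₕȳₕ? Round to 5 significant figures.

5.9529 × 10^10

Var(Ŷ_str) = Σₕ Nₕ²(1 − fₕ)sₕ²/nₕ.
Very large: 10465²·(1 − 964/10465)·289600/964 = 2.9869646 × 10^10.
Large: 6509²·(1 − 170/6509)·122200/170 = 2.9659055 × 10^10.
Sum = 5.9528701 × 10^10.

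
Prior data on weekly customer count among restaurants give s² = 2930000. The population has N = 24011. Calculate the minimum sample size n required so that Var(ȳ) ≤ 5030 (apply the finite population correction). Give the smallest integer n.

569

Without fpc, n₀ = s²/D = 2930000/5030 = 582.5050.
With fpc, (1 − n/N)·s²/n ≤ D requires n ≥ n₀/(1 + n₀/N) = 582.5050/(1 + 582.5050/24011) = 568.7082.
Rounding up, n = 569.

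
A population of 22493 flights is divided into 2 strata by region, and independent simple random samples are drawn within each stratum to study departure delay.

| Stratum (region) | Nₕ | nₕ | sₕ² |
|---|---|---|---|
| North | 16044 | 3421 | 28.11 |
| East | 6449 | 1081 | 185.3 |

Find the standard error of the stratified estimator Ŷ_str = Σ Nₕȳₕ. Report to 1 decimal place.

Var(Ŷ_str) = Σₕ Nₕ²(1 − fₕ)sₕ²/nₕ.
North: 16044²·(1 − 3421/16044)·28.11/3421 = 1.6641137 × 10^6.
East: 6449²·(1 − 1081/6449)·185.3/1081 = 5.9340966 × 10^6.
Sum = 7.5982103 × 10^6.
SE = √(7.5982103 × 10^6) = 2756.5.

2756.5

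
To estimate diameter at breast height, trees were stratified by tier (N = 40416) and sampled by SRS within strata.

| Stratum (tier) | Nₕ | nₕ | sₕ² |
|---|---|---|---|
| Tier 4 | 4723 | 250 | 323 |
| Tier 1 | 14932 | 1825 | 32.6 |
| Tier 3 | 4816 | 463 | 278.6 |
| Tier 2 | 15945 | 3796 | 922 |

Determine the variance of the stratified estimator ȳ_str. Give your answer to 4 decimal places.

Var(ȳ_str) = Σₕ Wₕ²(1 − fₕ)sₕ²/nₕ with Wₕ = Nₕ/N, N = 40416.
Tier 4: Wₕ = 0.11685966; term = 0.11685966²·(1 − 0.05293246)·323/250 = 0.016709856.
Tier 1: Wₕ = 0.36945764; term = 0.36945764²·(1 − 0.12222073)·32.6/1825 = 0.0021402739.
Tier 3: Wₕ = 0.11916073; term = 0.11916073²·(1 − 0.09613787)·278.6/463 = 0.0077226901.
Tier 2: Wₕ = 0.39452197; term = 0.39452197²·(1 − 0.23806836)·922/3796 = 0.028804684.
Sum = 0.055377504.

0.0554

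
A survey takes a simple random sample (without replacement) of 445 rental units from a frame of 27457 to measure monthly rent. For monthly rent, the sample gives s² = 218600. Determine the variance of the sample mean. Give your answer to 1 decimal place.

Under SRS without replacement, Var(ȳ) = (1 − f)·s²/n with f = n/N = 445/27457 = 0.01620716.
Var(ȳ) = (1 − 0.01620716)·218600/445 = 0.98379284·491.23596 = 483.27442.

483.3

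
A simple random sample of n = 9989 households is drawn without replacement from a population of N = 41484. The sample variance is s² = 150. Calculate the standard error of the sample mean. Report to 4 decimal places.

Under SRS without replacement, Var(ȳ) = (1 − f)·s²/n with f = n/N = 9989/41484 = 0.24079163.
Var(ȳ) = (1 − 0.24079163)·150/9989 = 0.75920837·0.015016518 = 0.011400666.
SE(ȳ) = √(0.011400666) = 0.1068.

0.1068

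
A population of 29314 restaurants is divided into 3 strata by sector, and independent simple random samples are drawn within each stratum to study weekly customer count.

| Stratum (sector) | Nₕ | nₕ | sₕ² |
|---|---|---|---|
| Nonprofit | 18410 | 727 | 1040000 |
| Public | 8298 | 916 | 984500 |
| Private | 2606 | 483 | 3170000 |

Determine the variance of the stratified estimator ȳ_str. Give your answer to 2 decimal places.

Var(ȳ_str) = Σₕ Wₕ²(1 − fₕ)sₕ²/nₕ with Wₕ = Nₕ/N, N = 29314.
Nonprofit: Wₕ = 0.62802756; term = 0.62802756²·(1 − 0.03948941)·1040000/727 = 541.9491.
Public: Wₕ = 0.28307293; term = 0.28307293²·(1 − 0.11038805)·984500/916 = 76.615661.
Private: Wₕ = 0.08889950; term = 0.08889950²·(1 − 0.18534152)·3170000/483 = 42.255804.
Sum = 660.82057.

660.82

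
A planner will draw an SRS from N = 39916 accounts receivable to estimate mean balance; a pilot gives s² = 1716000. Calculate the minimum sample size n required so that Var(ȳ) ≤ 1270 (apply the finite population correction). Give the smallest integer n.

Without fpc, n₀ = s²/D = 1716000/1270 = 1351.1811.
With fpc, (1 − n/N)·s²/n ≤ D requires n ≥ n₀/(1 + n₀/N) = 1351.1811/(1 + 1351.1811/39916) = 1306.9404.
Rounding up, n = 1307.

1307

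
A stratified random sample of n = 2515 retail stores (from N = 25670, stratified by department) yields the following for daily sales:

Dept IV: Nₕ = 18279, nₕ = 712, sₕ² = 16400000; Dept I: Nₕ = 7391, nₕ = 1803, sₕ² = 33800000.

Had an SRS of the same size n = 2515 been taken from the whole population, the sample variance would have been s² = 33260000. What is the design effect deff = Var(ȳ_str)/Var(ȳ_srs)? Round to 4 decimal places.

Var(ȳ_str) = Σ Wₕ²(1−fₕ)sₕ²/nₕ with Wₕ = Nₕ/25670:
  Dept IV: (18279/25670)²·(1−712/18279)·16400000/712 = 11224.375
  Dept I: (7391/25670)²·(1−1803/7391)·33800000/1803 = 1174.9756
  → Var(ȳ_str) = 12399.351.
Var(ȳ_srs) = (1 − 2515/25670)·33260000/2515 = 11928.976.
deff = 12399.351 / 11928.976 = 1.0394.

1.0394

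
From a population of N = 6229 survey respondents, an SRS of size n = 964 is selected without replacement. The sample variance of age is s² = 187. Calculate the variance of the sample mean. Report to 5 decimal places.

Under SRS without replacement, Var(ȳ) = (1 − f)·s²/n with f = n/N = 964/6229 = 0.15475999.
Var(ȳ) = (1 − 0.15475999)·187/964 = 0.84524001·0.1939834 = 0.16396253.

0.16396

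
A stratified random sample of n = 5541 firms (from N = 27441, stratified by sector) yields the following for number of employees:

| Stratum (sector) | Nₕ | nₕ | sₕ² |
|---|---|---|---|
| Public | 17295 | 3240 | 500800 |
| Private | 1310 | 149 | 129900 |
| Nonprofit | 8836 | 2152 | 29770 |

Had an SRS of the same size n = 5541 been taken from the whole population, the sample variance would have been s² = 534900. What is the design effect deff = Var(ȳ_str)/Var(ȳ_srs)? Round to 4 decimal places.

0.6846

Var(ȳ_str) = Σ Wₕ²(1−fₕ)sₕ²/nₕ with Wₕ = Nₕ/27441:
  Public: (17295/27441)²·(1−3240/17295)·500800/3240 = 49.896589
  Private: (1310/27441)²·(1−149/1310)·129900/149 = 1.7608669
  Nonprofit: (8836/27441)²·(1−2152/8836)·29770/2152 = 1.0849978
  → Var(ȳ_str) = 52.742454.
Var(ȳ_srs) = (1 − 5541/27441)·534900/5541 = 77.042192.
deff = 52.742454 / 77.042192 = 0.6846.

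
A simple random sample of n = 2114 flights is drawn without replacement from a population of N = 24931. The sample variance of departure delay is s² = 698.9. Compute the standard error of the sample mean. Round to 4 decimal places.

Under SRS without replacement, Var(ȳ) = (1 − f)·s²/n with f = n/N = 2114/24931 = 0.08479403.
Var(ȳ) = (1 − 0.08479403)·698.9/2114 = 0.91520597·0.33060549 = 0.30257212.
SE(ȳ) = √(0.30257212) = 0.5501.

0.5501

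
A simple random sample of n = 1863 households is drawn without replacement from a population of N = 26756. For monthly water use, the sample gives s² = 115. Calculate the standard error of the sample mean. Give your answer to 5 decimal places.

Under SRS without replacement, Var(ȳ) = (1 − f)·s²/n with f = n/N = 1863/26756 = 0.06962924.
Var(ȳ) = (1 − 0.06962924)·115/1863 = 0.93037076·0.061728395 = 0.057430294.
SE(ȳ) = √(0.057430294) = 0.23965.

0.23965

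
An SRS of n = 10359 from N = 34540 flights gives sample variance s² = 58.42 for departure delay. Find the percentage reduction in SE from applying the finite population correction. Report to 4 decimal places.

16.3288

f = n/N = 10359/34540 = 0.29991314.
SE_no-fpc = √(s²/n) = 0.075096874; SE_fpc = √((1−f)s²/n) = 0.062834451.
Ratio = √(1−f) = 0.83671193. Reduction = 100·(1 − 0.83671193) = 16.3288%.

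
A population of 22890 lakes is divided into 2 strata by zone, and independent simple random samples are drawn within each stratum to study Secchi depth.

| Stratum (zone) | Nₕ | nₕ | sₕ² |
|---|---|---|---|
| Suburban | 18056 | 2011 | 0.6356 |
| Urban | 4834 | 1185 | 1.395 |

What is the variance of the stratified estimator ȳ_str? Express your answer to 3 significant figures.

Var(ȳ_str) = Σₕ Wₕ²(1 − fₕ)sₕ²/nₕ with Wₕ = Nₕ/N, N = 22890.
Suburban: Wₕ = 0.78881608; term = 0.78881608²·(1 − 0.11137572)·0.6356/2011 = 1.7475978 × 10^-4.
Urban: Wₕ = 0.21118392; term = 0.21118392²·(1 − 0.24513860)·1.395/1185 = 3.963189 × 10^-5.
Sum = 2.1439167 × 10^-4.

2.14 × 10^-4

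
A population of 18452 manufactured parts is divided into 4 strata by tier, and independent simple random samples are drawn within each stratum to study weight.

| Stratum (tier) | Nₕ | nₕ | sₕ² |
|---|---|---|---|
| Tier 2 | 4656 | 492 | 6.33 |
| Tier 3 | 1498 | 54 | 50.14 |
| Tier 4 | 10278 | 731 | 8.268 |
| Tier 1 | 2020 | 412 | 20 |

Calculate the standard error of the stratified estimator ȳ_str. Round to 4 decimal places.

0.1018

Var(ȳ_str) = Σₕ Wₕ²(1 − fₕ)sₕ²/nₕ with Wₕ = Nₕ/N, N = 18452.
Tier 2: Wₕ = 0.25233037; term = 0.25233037²·(1 − 0.10567010)·6.33/492 = 7.3261433 × 10^-4.
Tier 3: Wₕ = 0.08118361; term = 0.08118361²·(1 − 0.03604806)·50.14/54 = 0.0058990582.
Tier 4: Wₕ = 0.55701279; term = 0.55701279²·(1 − 0.07112279)·8.268/731 = 0.0032596557.
Tier 1: Wₕ = 0.10947323; term = 0.10947323²·(1 − 0.20396040)·20/412 = 4.6310909 × 10^-4.
Sum = 0.010354437.
SE = √(0.010354437) = 0.1018.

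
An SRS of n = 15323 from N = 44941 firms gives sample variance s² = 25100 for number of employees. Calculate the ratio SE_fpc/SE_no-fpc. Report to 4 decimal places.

0.8118

f = n/N = 15323/44941 = 0.34095815.
SE_no-fpc = √(s²/n) = 1.2798673; SE_fpc = √((1−f)s²/n) = 1.0390141.
Ratio = √(1−f) = 0.81181393.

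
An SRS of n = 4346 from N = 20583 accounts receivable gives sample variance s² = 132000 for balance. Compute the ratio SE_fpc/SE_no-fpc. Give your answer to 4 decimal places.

0.8882

f = n/N = 4346/20583 = 0.21114512.
SE_no-fpc = √(s²/n) = 5.5111484; SE_fpc = √((1−f)s²/n) = 4.8948644.
Ratio = √(1−f) = 0.88817503.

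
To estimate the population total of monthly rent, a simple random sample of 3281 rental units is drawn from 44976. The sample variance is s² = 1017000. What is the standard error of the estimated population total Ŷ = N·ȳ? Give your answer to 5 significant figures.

Var(Ŷ) = N²·Var(ȳ) = N²·(1 − n/N)·s²/n.
f = 3281/44976 = 0.07295002; Var(ȳ) = 0.92704998·1017000/3281 = 287.35441.
Var(Ŷ) = 44976² · 287.35441 = 5.8127216 × 10^11.
SE(Ŷ) = √(5.8127216 × 10^11) = 762410.

762410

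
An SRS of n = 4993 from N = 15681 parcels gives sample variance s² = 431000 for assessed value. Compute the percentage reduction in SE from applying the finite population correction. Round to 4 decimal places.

f = n/N = 4993/15681 = 0.31841082.
SE_no-fpc = √(s²/n) = 9.2909014; SE_fpc = √((1−f)s²/n) = 7.6704209.
Ratio = √(1−f) = 0.82558415. Reduction = 100·(1 − 0.82558415) = 17.4416%.

17.4416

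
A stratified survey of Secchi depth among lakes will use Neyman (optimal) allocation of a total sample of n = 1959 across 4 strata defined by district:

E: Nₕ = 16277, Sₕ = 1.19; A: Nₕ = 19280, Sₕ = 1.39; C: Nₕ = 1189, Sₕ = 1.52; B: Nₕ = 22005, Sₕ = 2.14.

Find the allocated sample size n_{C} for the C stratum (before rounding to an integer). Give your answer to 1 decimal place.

Neyman allocation: nₕ = n·NₕSₕ / Σⱼ NⱼSⱼ.
Σ NⱼSⱼ = 16277·1.19 + 19280·1.39 + 1189·1.52 + 22005·2.14 = 95066.81.
n_{C} = 1959·1189·1.52 / 95066.81 = 37.2.

37.2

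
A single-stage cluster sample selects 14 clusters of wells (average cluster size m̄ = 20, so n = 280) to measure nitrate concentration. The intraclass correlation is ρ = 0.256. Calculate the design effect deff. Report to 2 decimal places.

5.86

deff = 1 + (20 − 1)·0.256 = 1 + 4.864 = 5.864.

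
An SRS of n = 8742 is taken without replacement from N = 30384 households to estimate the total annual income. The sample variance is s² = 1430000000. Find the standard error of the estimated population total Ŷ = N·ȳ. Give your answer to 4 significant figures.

1.037 × 10^7

Var(Ŷ) = N²·Var(ȳ) = N²·(1 − n/N)·s²/n.
f = 8742/30384 = 0.28771722; Var(ȳ) = 0.71228278·1430000000/8742 = 116513.88.
Var(Ŷ) = 30384² · 116513.88 = 1.0756415 × 10^14.
SE(Ŷ) = √(1.0756415 × 10^14) = 1.037 × 10^7.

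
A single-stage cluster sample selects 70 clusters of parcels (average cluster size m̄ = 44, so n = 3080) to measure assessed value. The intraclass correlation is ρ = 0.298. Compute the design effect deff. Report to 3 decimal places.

13.814

deff = 1 + (44 − 1)·0.298 = 1 + 12.814 = 13.814.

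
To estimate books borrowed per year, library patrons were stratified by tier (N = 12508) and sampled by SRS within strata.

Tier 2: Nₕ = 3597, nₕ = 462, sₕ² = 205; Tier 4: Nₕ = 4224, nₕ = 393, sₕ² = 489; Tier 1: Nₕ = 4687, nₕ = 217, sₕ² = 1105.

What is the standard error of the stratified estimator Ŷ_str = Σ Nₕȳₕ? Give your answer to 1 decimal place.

Var(Ŷ_str) = Σₕ Nₕ²(1 − fₕ)sₕ²/nₕ.
Tier 2: 3597²·(1 − 462/3597)·205/462 = 5.0036839 × 10^6.
Tier 4: 4224²·(1 − 393/4224)·489/393 = 2.0135034 × 10^7.
Tier 1: 4687²·(1 − 217/4687)·1105/217 = 1.0668541 × 10^8.
Sum = 1.3182413 × 10^8.
SE = √(1.3182413 × 10^8) = 11481.5.

11481.5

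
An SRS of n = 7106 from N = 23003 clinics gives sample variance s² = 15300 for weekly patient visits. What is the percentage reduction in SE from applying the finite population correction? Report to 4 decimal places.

f = n/N = 7106/23003 = 0.30891623.
SE_no-fpc = √(s²/n) = 1.467348; SE_fpc = √((1−f)s²/n) = 1.2198276.
Ratio = √(1−f) = 0.83131448. Reduction = 100·(1 − 0.83131448) = 16.8686%.

16.8686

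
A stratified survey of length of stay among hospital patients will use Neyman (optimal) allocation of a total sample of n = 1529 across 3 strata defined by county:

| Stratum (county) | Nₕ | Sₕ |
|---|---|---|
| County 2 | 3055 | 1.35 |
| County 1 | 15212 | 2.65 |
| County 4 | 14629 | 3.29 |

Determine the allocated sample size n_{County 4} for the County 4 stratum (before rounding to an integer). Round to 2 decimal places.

795.00

Neyman allocation: nₕ = n·NₕSₕ / Σⱼ NⱼSⱼ.
Σ NⱼSⱼ = 3055·1.35 + 15212·2.65 + 14629·3.29 = 92565.46.
n_{County 4} = 1529·14629·3.29 / 92565.46 = 795.00.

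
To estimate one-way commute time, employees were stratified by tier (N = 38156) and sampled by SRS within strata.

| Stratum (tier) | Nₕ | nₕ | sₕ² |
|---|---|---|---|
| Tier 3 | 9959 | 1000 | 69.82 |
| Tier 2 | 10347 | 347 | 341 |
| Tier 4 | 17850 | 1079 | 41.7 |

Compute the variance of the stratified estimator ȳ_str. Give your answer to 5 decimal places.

Var(ȳ_str) = Σₕ Wₕ²(1 − fₕ)sₕ²/nₕ with Wₕ = Nₕ/N, N = 38156.
Tier 3: Wₕ = 0.26100744; term = 0.26100744²·(1 − 0.10041169)·69.82/1000 = 0.0042788734.
Tier 2: Wₕ = 0.27117622; term = 0.27117622²·(1 − 0.03353629)·341/347 = 0.069841518.
Tier 4: Wₕ = 0.46781633; term = 0.46781633²·(1 − 0.06044818)·41.7/1079 = 0.007946687.
Sum = 0.082067078.

0.08207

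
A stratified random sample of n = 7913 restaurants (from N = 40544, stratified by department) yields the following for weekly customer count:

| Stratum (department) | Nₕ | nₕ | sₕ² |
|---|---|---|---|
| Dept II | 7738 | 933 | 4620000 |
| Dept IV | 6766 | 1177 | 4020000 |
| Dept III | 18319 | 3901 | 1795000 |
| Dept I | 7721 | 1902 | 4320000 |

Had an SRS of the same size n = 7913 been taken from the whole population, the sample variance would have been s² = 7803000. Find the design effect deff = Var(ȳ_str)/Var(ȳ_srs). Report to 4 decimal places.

0.4702

Var(ȳ_str) = Σ Wₕ²(1−fₕ)sₕ²/nₕ with Wₕ = Nₕ/40544:
  Dept II: (7738/40544)²·(1−933/7738)·4620000/933 = 158.62221
  Dept IV: (6766/40544)²·(1−1177/6766)·4020000/1177 = 78.571041
  Dept III: (18319/40544)²·(1−3901/18319)·1795000/3901 = 73.933642
  Dept I: (7721/40544)²·(1−1902/7721)·4320000/1902 = 62.078606
  → Var(ȳ_str) = 373.2055.
Var(ȳ_srs) = (1 − 7913/40544)·7803000/7913 = 793.64125.
deff = 373.2055 / 793.64125 = 0.4702.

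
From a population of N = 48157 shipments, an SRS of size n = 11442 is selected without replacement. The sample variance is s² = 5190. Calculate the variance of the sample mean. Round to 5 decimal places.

0.34582

Under SRS without replacement, Var(ȳ) = (1 − f)·s²/n with f = n/N = 11442/48157 = 0.23759786.
Var(ȳ) = (1 − 0.23759786)·5190/11442 = 0.76240214·0.45359203 = 0.34581954.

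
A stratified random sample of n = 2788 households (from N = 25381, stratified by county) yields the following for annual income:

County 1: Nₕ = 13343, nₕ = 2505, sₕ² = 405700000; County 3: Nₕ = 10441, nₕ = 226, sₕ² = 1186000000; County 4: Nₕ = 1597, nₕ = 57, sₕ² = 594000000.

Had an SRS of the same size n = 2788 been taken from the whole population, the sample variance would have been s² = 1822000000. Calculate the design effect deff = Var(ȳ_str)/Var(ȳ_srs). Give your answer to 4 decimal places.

Var(ȳ_str) = Σ Wₕ²(1−fₕ)sₕ²/nₕ with Wₕ = Nₕ/25381:
  County 1: (13343/25381)²·(1−2505/13343)·405700000/2505 = 36356.532
  County 3: (10441/25381)²·(1−226/10441)·1186000000/226 = 868838.9
  County 4: (1597/25381)²·(1−57/1597)·594000000/57 = 39785.037
  → Var(ȳ_str) = 944980.47.
Var(ȳ_srs) = (1 − 2788/25381)·1822000000/2788 = 581729.08.
deff = 944980.47 / 581729.08 = 1.6244.

1.6244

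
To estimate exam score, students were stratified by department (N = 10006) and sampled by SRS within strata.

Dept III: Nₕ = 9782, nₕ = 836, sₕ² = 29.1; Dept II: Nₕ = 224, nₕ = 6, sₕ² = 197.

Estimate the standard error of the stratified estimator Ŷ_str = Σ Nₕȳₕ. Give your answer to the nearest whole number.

Var(Ŷ_str) = Σₕ Nₕ²(1 − fₕ)sₕ²/nₕ.
Dept III: 9782²·(1 − 836/9782)·29.1/836 = 3.0460937 × 10^6.
Dept II: 224²·(1 − 6/224)·197/6 = 1.6033173 × 10^6.
Sum = 4.649411 × 10^6.
SE = √(4.649411 × 10^6) = 2156.

2156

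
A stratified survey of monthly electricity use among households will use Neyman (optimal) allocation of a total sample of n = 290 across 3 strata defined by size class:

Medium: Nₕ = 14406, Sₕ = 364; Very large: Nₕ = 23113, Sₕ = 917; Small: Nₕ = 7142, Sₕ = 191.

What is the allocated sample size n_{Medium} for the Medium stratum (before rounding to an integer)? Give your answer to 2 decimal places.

Neyman allocation: nₕ = n·NₕSₕ / Σⱼ NⱼSⱼ.
Σ NⱼSⱼ = 14406·364 + 23113·917 + 7142·191 = 2.7802527 × 10^7.
n_{Medium} = 290·14406·364 / (2.7802527 × 10^7) = 54.70.

54.70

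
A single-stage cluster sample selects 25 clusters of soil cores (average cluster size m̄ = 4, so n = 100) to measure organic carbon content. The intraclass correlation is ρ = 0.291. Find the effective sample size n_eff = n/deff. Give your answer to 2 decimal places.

deff = 1 + (4 − 1)·0.291 = 1 + 0.873 = 1.873.
n_eff = 100 / 1.873 = 53.39.

53.39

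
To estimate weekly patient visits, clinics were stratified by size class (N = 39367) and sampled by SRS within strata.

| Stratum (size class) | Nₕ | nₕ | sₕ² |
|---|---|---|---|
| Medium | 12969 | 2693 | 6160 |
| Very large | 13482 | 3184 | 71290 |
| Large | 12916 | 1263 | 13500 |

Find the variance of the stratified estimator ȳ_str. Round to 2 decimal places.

Var(ȳ_str) = Σₕ Wₕ²(1 − fₕ)sₕ²/nₕ with Wₕ = Nₕ/N, N = 39367.
Medium: Wₕ = 0.32943836; term = 0.32943836²·(1 − 0.20764901)·6160/2693 = 0.19670269.
Very large: Wₕ = 0.34246958; term = 0.34246958²·(1 − 0.23616674)·71290/3184 = 2.0058485.
Large: Wₕ = 0.32809206; term = 0.32809206²·(1 − 0.09778569)·13500/1263 = 1.0380818.
Sum = 3.240633.

3.24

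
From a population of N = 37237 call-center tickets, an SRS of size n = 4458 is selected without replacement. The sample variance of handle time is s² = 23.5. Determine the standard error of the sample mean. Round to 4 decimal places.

0.0681

Under SRS without replacement, Var(ȳ) = (1 − f)·s²/n with f = n/N = 4458/37237 = 0.11971963.
Var(ȳ) = (1 − 0.11971963)·23.5/4458 = 0.88028037·0.0052714222 = 0.0046403294.
SE(ȳ) = √(0.0046403294) = 0.0681.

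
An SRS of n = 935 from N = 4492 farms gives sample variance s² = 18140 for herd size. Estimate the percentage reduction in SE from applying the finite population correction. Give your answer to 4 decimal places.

f = n/N = 935/4492 = 0.20814782.
SE_no-fpc = √(s²/n) = 4.4046645; SE_fpc = √((1−f)s²/n) = 3.9195381.
Ratio = √(1−f) = 0.88986077. Reduction = 100·(1 − 0.88986077) = 11.0139%.

11.0139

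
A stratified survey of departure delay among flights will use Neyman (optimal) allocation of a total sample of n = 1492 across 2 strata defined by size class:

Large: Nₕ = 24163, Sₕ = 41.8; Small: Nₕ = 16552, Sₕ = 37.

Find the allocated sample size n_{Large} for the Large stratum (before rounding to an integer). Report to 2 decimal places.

928.81

Neyman allocation: nₕ = n·NₕSₕ / Σⱼ NⱼSⱼ.
Σ NⱼSⱼ = 24163·41.8 + 16552·37 = 1.6224374 × 10^6.
n_{Large} = 1492·24163·41.8 / (1.6224374 × 10^6) = 928.81.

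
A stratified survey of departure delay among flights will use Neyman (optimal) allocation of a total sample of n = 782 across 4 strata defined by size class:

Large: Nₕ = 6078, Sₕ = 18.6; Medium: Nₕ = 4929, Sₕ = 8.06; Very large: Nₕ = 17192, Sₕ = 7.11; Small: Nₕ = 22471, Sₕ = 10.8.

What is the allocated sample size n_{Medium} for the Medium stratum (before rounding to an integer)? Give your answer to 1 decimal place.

60.0

Neyman allocation: nₕ = n·NₕSₕ / Σⱼ NⱼSⱼ.
Σ NⱼSⱼ = 6078·18.6 + 4929·8.06 + 17192·7.11 + 22471·10.8 = 517700.46.
n_{Medium} = 782·4929·8.06 / 517700.46 = 60.0.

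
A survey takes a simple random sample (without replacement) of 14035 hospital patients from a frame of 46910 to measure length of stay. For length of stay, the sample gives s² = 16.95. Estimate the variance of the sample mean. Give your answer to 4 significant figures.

Under SRS without replacement, Var(ȳ) = (1 − f)·s²/n with f = n/N = 14035/46910 = 0.29918994.
Var(ȳ) = (1 − 0.29918994)·16.95/14035 = 0.70081006·0.001207695 = 8.4636484 × 10^-4.

8.464 × 10^-4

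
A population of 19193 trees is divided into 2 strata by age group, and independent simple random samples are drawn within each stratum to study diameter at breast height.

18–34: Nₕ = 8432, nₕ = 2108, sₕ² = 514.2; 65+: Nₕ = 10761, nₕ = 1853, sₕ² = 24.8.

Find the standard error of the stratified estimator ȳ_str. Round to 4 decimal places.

0.1970

Var(ȳ_str) = Σₕ Wₕ²(1 − fₕ)sₕ²/nₕ with Wₕ = Nₕ/N, N = 19193.
18–34: Wₕ = 0.43932684; term = 0.43932684²·(1 − 0.25000000)·514.2/2108 = 0.035310039.
65+: Wₕ = 0.56067316; term = 0.56067316²·(1 − 0.17219589)·24.8/1853 = 0.0034827586.
Sum = 0.038792798.
SE = √(0.038792798) = 0.1970.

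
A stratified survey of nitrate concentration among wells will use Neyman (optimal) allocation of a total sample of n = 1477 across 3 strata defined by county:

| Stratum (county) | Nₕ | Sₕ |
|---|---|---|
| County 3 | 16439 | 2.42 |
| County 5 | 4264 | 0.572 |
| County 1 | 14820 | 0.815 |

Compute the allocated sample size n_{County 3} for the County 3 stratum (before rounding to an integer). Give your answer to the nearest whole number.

Neyman allocation: nₕ = n·NₕSₕ / Σⱼ NⱼSⱼ.
Σ NⱼSⱼ = 16439·2.42 + 4264·0.572 + 14820·0.815 = 54299.688.
n_{County 3} = 1477·16439·2.42 / 54299.688 = 1082.

1082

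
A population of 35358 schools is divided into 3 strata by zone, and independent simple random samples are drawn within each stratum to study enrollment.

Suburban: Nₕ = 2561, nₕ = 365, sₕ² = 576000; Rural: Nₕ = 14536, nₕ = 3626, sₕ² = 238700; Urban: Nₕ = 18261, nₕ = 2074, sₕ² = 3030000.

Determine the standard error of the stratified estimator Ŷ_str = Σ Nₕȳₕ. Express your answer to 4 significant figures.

Var(Ŷ_str) = Σₕ Nₕ²(1 − fₕ)sₕ²/nₕ.
Suburban: 2561²·(1 − 365/2561)·576000/365 = 8.8750648 × 10^9.
Rural: 14536²·(1 − 3626/14536)·238700/3626 = 1.0439851 × 10^10.
Urban: 18261²·(1 − 2074/18261)·3030000/2074 = 4.3184192 × 10^11.
Sum = 4.5115684 × 10^11.
SE = √(4.5115684 × 10^11) = 671700.

671700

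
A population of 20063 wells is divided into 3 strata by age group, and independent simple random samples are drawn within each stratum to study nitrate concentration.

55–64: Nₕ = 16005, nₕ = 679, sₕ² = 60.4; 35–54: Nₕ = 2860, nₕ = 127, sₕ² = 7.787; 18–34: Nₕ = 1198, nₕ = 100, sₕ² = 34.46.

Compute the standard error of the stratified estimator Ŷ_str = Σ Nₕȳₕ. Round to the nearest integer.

Var(Ŷ_str) = Σₕ Nₕ²(1 − fₕ)sₕ²/nₕ.
55–64: 16005²·(1 − 679/16005)·60.4/679 = 2.1819845 × 10^7.
35–54: 2860²·(1 − 127/2860)·7.787/127 = 479261.03.
18–34: 1198²·(1 − 100/1198)·34.46/100 = 453288.22.
Sum = 2.2752394 × 10^7.
SE = √(2.2752394 × 10^7) = 4770.

4770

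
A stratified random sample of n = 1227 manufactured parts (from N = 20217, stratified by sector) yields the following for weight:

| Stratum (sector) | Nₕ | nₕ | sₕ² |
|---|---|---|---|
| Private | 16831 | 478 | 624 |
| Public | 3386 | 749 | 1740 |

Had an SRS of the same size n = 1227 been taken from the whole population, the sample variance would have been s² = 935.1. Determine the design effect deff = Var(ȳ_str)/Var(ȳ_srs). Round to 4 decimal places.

Var(ȳ_str) = Σ Wₕ²(1−fₕ)sₕ²/nₕ with Wₕ = Nₕ/20217:
  Private: (16831/20217)²·(1−478/16831)·624/478 = 0.87908451
  Public: (3386/20217)²·(1−749/3386)·1740/749 = 0.050749421
  → Var(ȳ_str) = 0.92983393.
Var(ȳ_srs) = (1 − 1227/20217)·935.1/1227 = 0.71584954.
deff = 0.92983393 / 0.71584954 = 1.2989.

1.2989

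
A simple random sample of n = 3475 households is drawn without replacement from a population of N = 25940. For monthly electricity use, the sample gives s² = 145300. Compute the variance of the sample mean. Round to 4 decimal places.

36.2116

Under SRS without replacement, Var(ȳ) = (1 − f)·s²/n with f = n/N = 3475/25940 = 0.13396299.
Var(ȳ) = (1 − 0.13396299)·145300/3475 = 0.86603701·41.81295 = 36.211562.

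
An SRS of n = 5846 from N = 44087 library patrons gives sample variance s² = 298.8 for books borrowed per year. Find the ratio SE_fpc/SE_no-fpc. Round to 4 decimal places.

0.9313

f = n/N = 5846/44087 = 0.13260145.
SE_no-fpc = √(s²/n) = 0.22607935; SE_fpc = √((1−f)s²/n) = 0.21055727.
Ratio = √(1−f) = 0.93134234.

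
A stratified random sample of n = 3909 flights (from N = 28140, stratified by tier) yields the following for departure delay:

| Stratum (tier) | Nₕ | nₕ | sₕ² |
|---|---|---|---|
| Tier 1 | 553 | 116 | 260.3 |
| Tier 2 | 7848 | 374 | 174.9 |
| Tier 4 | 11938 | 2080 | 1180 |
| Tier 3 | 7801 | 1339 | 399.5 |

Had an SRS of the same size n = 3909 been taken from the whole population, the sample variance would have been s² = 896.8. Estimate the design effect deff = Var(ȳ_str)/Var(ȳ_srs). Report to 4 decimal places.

0.7018

Var(ȳ_str) = Σ Wₕ²(1−fₕ)sₕ²/nₕ with Wₕ = Nₕ/28140:
  Tier 1: (553/28140)²·(1−116/553)·260.3/116 = 6.8481704 × 10^-4
  Tier 2: (7848/28140)²·(1−374/7848)·174.9/374 = 0.034640337
  Tier 4: (11938/28140)²·(1−2080/11938)·1180/2080 = 0.084312288
  Tier 3: (7801/28140)²·(1−1339/7801)·399.5/1339 = 0.018993511
  → Var(ȳ_str) = 0.13863095.
Var(ȳ_srs) = (1 − 3909/28140)·896.8/3909 = 0.19755006.
deff = 0.13863095 / 0.19755006 = 0.7018.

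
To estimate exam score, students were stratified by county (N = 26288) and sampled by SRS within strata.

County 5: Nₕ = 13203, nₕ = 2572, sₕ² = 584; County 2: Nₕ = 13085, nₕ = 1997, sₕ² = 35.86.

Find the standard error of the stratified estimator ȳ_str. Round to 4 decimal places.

Var(ȳ_str) = Σₕ Wₕ²(1 − fₕ)sₕ²/nₕ with Wₕ = Nₕ/N, N = 26288.
County 5: Wₕ = 0.50224437; term = 0.50224437²·(1 − 0.19480421)·584/2572 = 0.046118326.
County 2: Wₕ = 0.49775563; term = 0.49775563²·(1 − 0.15261750)·35.86/1997 = 0.0037700236.
Sum = 0.04988835.
SE = √(0.04988835) = 0.2234.

0.2234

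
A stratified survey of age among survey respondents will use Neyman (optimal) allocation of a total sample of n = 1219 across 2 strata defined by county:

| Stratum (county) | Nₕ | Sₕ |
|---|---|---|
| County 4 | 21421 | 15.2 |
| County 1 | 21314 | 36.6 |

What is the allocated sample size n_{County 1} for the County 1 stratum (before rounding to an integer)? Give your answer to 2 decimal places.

860.03

Neyman allocation: nₕ = n·NₕSₕ / Σⱼ NⱼSⱼ.
Σ NⱼSⱼ = 21421·15.2 + 21314·36.6 = 1.1056916 × 10^6.
n_{County 1} = 1219·21314·36.6 / (1.1056916 × 10^6) = 860.03.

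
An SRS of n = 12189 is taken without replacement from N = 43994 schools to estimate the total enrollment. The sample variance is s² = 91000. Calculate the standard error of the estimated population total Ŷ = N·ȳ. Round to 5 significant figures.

Var(Ŷ) = N²·Var(ȳ) = N²·(1 − n/N)·s²/n.
f = 12189/43994 = 0.27706051; Var(ȳ) = 0.72293949·91000/12189 = 5.3972839.
Var(Ŷ) = 43994² · 5.3972839 = 1.0446292 × 10^10.
SE(Ŷ) = √(1.0446292 × 10^10) = 102210.

102210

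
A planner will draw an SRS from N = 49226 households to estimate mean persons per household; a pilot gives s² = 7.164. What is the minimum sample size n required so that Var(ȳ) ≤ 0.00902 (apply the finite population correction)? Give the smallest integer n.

782

Without fpc, n₀ = s²/D = 7.164/0.00902 = 794.2350.
With fpc, (1 − n/N)·s²/n ≤ D requires n ≥ n₀/(1 + n₀/N) = 794.2350/(1 + 794.2350/49226) = 781.6239.
Rounding up, n = 782.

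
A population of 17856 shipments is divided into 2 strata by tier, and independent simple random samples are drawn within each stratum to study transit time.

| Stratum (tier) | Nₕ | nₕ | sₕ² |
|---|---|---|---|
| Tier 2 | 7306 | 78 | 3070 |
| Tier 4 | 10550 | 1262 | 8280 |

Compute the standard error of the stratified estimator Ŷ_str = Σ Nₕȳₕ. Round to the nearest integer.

52167

Var(Ŷ_str) = Σₕ Nₕ²(1 − fₕ)sₕ²/nₕ.
Tier 2: 7306²·(1 − 78/7306)·3070/78 = 2.0784596 × 10^9.
Tier 4: 10550²·(1 − 1262/10550)·8280/1262 = 6.4290329 × 10^8.
Sum = 2.7213629 × 10^9.
SE = √(2.7213629 × 10^9) = 52167.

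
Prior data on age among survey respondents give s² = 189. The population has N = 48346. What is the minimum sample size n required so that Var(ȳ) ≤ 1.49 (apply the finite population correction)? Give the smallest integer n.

127

Without fpc, n₀ = s²/D = 189/1.49 = 126.8456.
With fpc, (1 − n/N)·s²/n ≤ D requires n ≥ n₀/(1 + n₀/N) = 126.8456/(1 + 126.8456/48346) = 126.5137.
Rounding up, n = 127.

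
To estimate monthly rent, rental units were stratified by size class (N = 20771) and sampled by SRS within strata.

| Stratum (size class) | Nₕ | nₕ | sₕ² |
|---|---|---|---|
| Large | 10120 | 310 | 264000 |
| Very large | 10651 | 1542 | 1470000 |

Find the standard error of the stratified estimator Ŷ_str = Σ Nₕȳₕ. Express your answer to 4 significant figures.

420800

Var(Ŷ_str) = Σₕ Nₕ²(1 − fₕ)sₕ²/nₕ.
Large: 10120²·(1 − 310/10120)·264000/310 = 8.4545745 × 10^10.
Very large: 10651²·(1 − 1542/10651)·1470000/1542 = 9.2489844 × 10^10.
Sum = 1.7703559 × 10^11.
SE = √(1.7703559 × 10^11) = 420800.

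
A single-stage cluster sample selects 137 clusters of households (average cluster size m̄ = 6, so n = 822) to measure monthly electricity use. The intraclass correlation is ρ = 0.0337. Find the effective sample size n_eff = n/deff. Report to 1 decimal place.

703.5

deff = 1 + (6 − 1)·0.0337 = 1 + 0.1685 = 1.1685.
n_eff = 822 / 1.1685 = 703.5.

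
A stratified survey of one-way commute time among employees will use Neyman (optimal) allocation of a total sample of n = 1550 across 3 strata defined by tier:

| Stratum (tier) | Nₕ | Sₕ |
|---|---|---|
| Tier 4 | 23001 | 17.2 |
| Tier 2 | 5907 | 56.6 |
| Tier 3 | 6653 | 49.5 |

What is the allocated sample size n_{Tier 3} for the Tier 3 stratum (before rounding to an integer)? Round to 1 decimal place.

481.9

Neyman allocation: nₕ = n·NₕSₕ / Σⱼ NⱼSⱼ.
Σ NⱼSⱼ = 23001·17.2 + 5907·56.6 + 6653·49.5 = 1.0592769 × 10^6.
n_{Tier 3} = 1550·6653·49.5 / (1.0592769 × 10^6) = 481.9.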